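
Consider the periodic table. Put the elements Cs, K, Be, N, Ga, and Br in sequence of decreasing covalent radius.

Be is in period 2, group 2; N is in period 2, group 15; K is in period 4, group 1; Ga is in period 4, group 13; Br is in period 4, group 17; Cs is in period 6, group 1.
Across a period the added protons contract the valence shell; down a group each new principal shell makes the atom larger.
Neither a single period nor a single group — weigh both effects.
Be > N: both are in period 2; the period trend gives Be the larger value.
Br > Be: period and group pull opposite ways; the down-group shift dominates (114 vs 102 pm).
Ga > Br: both are in period 4; the period trend gives Ga the larger value.
K > Ga: both are in period 4; the period trend gives K the larger value.
Cs > K: they share group 1; the group trend gives Cs the larger value.
Tabulated atomic radius (pm): Be 102, N 71, K 196, Ga 124, Br 114, Cs 232.
So from largest to smallest: Cs > K > Ga > Br > Be > N.

Cs > K > Ga > Br > Be > N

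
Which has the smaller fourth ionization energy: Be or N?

N

Consider each +3 ion: Be³⁺ is already 1 electron into the core; N³⁺ still has 2 valence electrons.
Breaking into a closed-shell core is much more expensive than removing a leftover valence electron — Be has the largest IE_4 here.
Tabulated IE_4 (kJ/mol): Be 21007, N 7475.
So the fourth ionization energies run N < Be.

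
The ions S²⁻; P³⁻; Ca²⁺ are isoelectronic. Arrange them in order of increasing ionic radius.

Ca²⁺, S²⁻, P³⁻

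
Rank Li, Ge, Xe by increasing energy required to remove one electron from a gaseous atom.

Li is in period 2, group 1; Ge is in period 4, group 14; Xe is in period 5, group 18.
Across a period the outer electron is held more tightly (higher IE₁); down a group it sits in a higher shell, more shielded, and comes off more easily.
Neither a single period nor a single group — weigh both effects.
Ge > Li: the two effects oppose for this pair; the across-period effect wins (762 vs 520 kJ/mol).
Xe > Ge: period and group pull opposite ways; the across-period shift dominates (1170 vs 762 kJ/mol).
Approximate values (kJ/mol): Li 520, Ge 762, Xe 1170.
So from lowest to highest: Li < Ge < Xe.

Li < Ge < Xe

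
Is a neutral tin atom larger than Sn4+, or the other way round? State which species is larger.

Forming Sn4+ removes 4 electrons from Sn. Fewer electrons for the same nuclear charge means less shielding and a higher Z_eff on the remaining electrons.
A cation is smaller than its parent atom: Sn4+ < Sn.

Sn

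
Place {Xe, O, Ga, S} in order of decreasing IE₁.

O > Xe > S > Ga

Across a period the outer electron is held more tightly (higher IE₁); down a group it sits in a higher shell, more shielded, and comes off more easily.
Neither a single period nor a single group — weigh both effects.
S > Ga: both effects reinforce here, so S is clearly the higher of the two.
Xe > S: the two effects oppose for this pair; the across-period effect wins (1170 vs 1000 kJ/mol).
O > Xe: period and group pull opposite ways; the down-group shift dominates (1314 vs 1170 kJ/mol).
Tabulated first ionization energy (kJ/mol): O 1314, S 1000, Ga 579, Xe 1170.
So from highest to lowest: O > Xe > S > Ga.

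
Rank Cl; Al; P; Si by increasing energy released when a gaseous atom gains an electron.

Al is in period 3, group 13; Si is in period 3, group 14; P is in period 3, group 15; Cl is in period 3, group 17.
Adding an electron releases more energy for atoms nearer the top right (short of the noble gases).
All lie in period 3; the across-period trend (electron affinity increases left to right) applies, with the exception below.
Note the exception: Si has a higher electron affinity than P, contrary to the simple trend — adding an electron to P's half-filled 3p³ is unfavourable, so Si (3p²) has the more exothermic EA.
Approximate values (kJ/mol): Al 42, Si 134, P 72, Cl 349.
So from lowest to highest: Al < P < Si < Cl.

Al, P, Si, Cl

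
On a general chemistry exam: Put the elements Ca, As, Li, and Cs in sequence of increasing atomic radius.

Li is in period 2, group 1; Ca is in period 4, group 2; As is in period 4, group 15; Cs is in period 6, group 1.
Across a period the added protons contract the valence shell; down a group each new principal shell makes the atom larger.
Here both period and group differ, so the two effects have to be weighed against each other.
Li > As: the two effects oppose for this pair; the across-period effect wins (133 vs 121 pm).
Ca > Li: the two effects oppose for this pair; the down-group effect wins (171 vs 133 pm).
Cs > Ca: relative to Ca, both the across-period and down-group shifts push Cs's atomic radius up.
Tabulated atomic radius (pm): Li 133, Ca 171, As 121, Cs 232.
So from smallest to largest: As < Li < Ca < Cs.

As < Li < Ca < Cs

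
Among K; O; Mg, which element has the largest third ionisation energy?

After 2 electrons have been removed, what remains? K²⁺ is already 1 electron into the core; O²⁺ still has 4 valence electrons; Mg²⁺ is the bare [Ne] core.
Usually core removal costs more than valence removal, but here the competition is close: a tightly held n=2 valence electron can cost more to remove than an n=3 core electron, so the actual values have to decide it.
The numbers (kJ/mol): K 4420, O 5300, Mg 7733.
Putting it together, IE_3: K < O < Mg.

Mg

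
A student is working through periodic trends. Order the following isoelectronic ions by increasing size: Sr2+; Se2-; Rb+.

Sr2+ < Rb+ < Se2-

All of these have 36 electrons, so size is governed by nuclear charge alone: the more protons, the stronger the pull on the same electron cloud, and the smaller the ion.
Nuclear charges: Sr2+ (Z=38), Rb+ (Z=37), Se2- (Z=34).
Smallest to largest: Sr2+ < Rb+ < Se2-.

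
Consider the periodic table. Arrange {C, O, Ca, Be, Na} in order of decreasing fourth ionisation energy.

IE_4 is the cost of taking one more electron from the +3 cation: C³⁺ still has 1 valence electron; O³⁺ still has 3 valence electrons; Ca³⁺ is already 1 electron into the core; Be³⁺ is already 1 electron into the core; Na³⁺ is already 2 electrons into the core.
Usually core removal costs more than valence removal, but here the competition is close: a tightly held n=2 valence electron can cost more to remove than an n=3 core electron, so the actual values have to decide it.
Valence configurations: C³⁺ [He]2s¹, O³⁺ [He]2s²2p¹.
Tabulated IE_4 (kJ/mol): C 6223, O 7469, Ca 6491, Be 21007, Na 9543.
Hence IE_4: C < Ca < O < Na < Be.

Be > Na > O > Ca > C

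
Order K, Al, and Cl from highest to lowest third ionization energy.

IE_3 is the cost of taking one more electron from the +2 cation: K²⁺ is already 1 electron into the core; Al²⁺ still has 1 valence electron; Cl²⁺ still has 5 valence electrons.
Core electrons are held far more tightly than valence electrons, so K tops the IE_3 order.
Valence configurations: Al²⁺ [Ne]3s¹, Cl²⁺ [Ne]3s²3p³.
The numbers (kJ/mol): K 4420, Al 2745, Cl 3822.
So the third ionization energies run Al < Cl < K.

K > Cl > Al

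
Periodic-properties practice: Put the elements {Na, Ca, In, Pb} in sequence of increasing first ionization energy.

Na, In, Ca, Pb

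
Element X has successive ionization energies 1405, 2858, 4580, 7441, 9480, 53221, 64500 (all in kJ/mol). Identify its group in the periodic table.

Look for the largest jump between consecutive ionization energies: IE6/IE5 ≈ 5.6, far larger than any earlier ratio.
That jump marks the point where a core electron is being removed. So the atom has 5 valence electrons.
A main-group element with 5 valence electrons is in group 15.

Group 15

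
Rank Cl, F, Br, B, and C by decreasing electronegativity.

B is in period 2, group 13; C is in period 2, group 14; F is in period 2, group 17; Cl is in period 3, group 17; Br is in period 4, group 17.
EN rises left→right (higher Z_eff, smaller atoms) and falls top→bottom (larger, more shielded atoms).
Neither a single period nor a single group — weigh both effects.
C > B: C lies to the right of B in period 2, so the across-period effect alone puts C higher.
Br > C: the two effects oppose for this pair; the across-period effect wins (2.96 vs 2.55).
Cl > Br: they share group 17; the group trend gives Cl the larger value.
F > Cl: F sits above Cl in group 17, so the down-group effect alone puts F higher.
Tabulated electronegativity (Pauling): B 2.04, C 2.55, F 3.98, Cl 3.16, Br 2.96.
So from highest to lowest: F > Cl > Br > C > B.

F > Cl > Br > C > B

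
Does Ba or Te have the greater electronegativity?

Te

Te is in period 5, group 16; Ba is in period 6, group 2.
Smaller atoms with higher effective nuclear charge are more electronegative.
Here both period and group differ, so the two effects have to be weighed against each other.
Te > Ba: relative to Ba, both the across-period and down-group shifts push Te's electronegativity up.
Tabulated electronegativity (Pauling): Te 2.10, Ba 0.89.
So Te has the greater electronegativity (Te > Ba).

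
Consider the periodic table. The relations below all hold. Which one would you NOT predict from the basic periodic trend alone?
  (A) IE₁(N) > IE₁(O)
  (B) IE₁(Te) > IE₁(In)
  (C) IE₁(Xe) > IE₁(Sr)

(A)

The general trend: first ionisation energy increases across a period and decreases down a group.
(A) N (period 2, group 15) vs O (period 2, group 16): the stated order contradicts the simple trend.
(B) Te (period 5, group 16) vs In (period 5, group 13): the stated order agrees with the simple trend.
(C) Xe (period 5, group 18) vs Sr (period 5, group 2): the stated order agrees with the simple trend.
The exception is (A): pairing an electron in O's 2p⁴ costs repulsion energy, so O ionizes more easily than half-filled N (2p³).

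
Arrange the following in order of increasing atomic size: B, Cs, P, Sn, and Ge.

Moving right in a period, electrons are added to the same shell under a stronger nuclear pull, so atoms get smaller; moving down, a new shell is opened and atoms get larger.
Neither a single period nor a single group — weigh both effects.
P > B: the two effects oppose for this pair; the down-group effect wins (111 vs 85 pm).
Ge > P: both effects reinforce here, so Ge is clearly the larger of the two.
Sn > Ge: Sn sits below Ge in group 14, so the down-group effect alone puts Sn larger.
Cs > Sn: both effects reinforce here, so Cs is clearly the larger of the two.
For reference (pm): B 85, P 111, Ge 121, Sn 140, Cs 232.
So from smallest to largest: B < P < Ge < Sn < Cs.

B, P, Ge, Sn, Cs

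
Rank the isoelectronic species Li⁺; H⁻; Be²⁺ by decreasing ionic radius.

H⁻, Li⁺, Be²⁺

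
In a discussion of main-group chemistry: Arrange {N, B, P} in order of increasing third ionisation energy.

P < B < N

IE_3 is the cost of taking one more electron from the +2 cation: N²⁺ still has 3 valence electrons; B²⁺ still has 1 valence electron; P²⁺ still has 3 valence electrons.
All are still removing valence electrons, so compare the +2 ions as you would atoms: IE_3 generally rises across a period (higher Z_eff) and falls down a group (larger shell), subject to the usual subshell exceptions.
Valence configurations: N²⁺ [He]2s²2p¹, B²⁺ [He]2s¹, P²⁺ [Ne]3s²3p¹.
Tabulated IE_3 (kJ/mol): N 4578, B 3660, P 2914.
So the third ionization energies run P < B < N.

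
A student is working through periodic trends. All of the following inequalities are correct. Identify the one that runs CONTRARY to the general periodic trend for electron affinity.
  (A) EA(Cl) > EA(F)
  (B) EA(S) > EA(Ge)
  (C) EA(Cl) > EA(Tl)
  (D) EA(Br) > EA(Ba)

(A)

The general trend: electron affinity increases across a period and decreases down a group.
(A) Cl (period 3, group 17) vs F (period 2, group 17): the stated order contradicts the simple trend.
(B) S (period 3, group 16) vs Ge (period 4, group 14): the stated order agrees with the simple trend.
(C) Cl (period 3, group 17) vs Tl (period 6, group 13): the stated order agrees with the simple trend.
(D) Br (period 4, group 17) vs Ba (period 6, group 2): the stated order agrees with the simple trend.
The exception is (A): F's small 2p subshell makes the incoming electron feel strong e⁻–e⁻ repulsion, so Cl actually releases more energy on gaining an electron.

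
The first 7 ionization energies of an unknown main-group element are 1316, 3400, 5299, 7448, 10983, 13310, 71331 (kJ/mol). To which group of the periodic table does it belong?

Group 16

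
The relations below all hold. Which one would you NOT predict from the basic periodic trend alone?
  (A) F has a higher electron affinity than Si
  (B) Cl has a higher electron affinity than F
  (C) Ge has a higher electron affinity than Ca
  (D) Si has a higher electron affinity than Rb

(B)

The general trend: electron affinity increases across a period and decreases down a group.
(A) F (period 2, group 17) vs Si (period 3, group 14): the stated order agrees with the simple trend.
(B) Cl (period 3, group 17) vs F (period 2, group 17): the stated order contradicts the simple trend.
(C) Ge (period 4, group 14) vs Ca (period 4, group 2): the stated order agrees with the simple trend.
(D) Si (period 3, group 14) vs Rb (period 5, group 1): the stated order agrees with the simple trend.
The exception is (B): F's small 2p subshell makes the incoming electron feel strong e⁻–e⁻ repulsion, so Cl actually releases more energy on gaining an electron.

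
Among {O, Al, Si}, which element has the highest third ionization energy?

O

The third ionization energy removes an electron from the +2 ion. For each element: O²⁺ still has 4 valence electrons; Al²⁺ still has 1 valence electron; Si²⁺ still has 2 valence electrons.
All are still removing valence electrons, so compare the +2 ions as you would atoms: IE_3 generally rises across a period (higher Z_eff) and falls down a group (larger shell), subject to the usual subshell exceptions.
Valence configurations: O²⁺ [He]2s²2p², Al²⁺ [Ne]3s¹, Si²⁺ [Ne]3s².
Tabulated IE_3 (kJ/mol): O 5300, Al 2745, Si 3232.
So the third ionization energies run Al < Si < O.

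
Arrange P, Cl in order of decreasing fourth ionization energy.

Cl, P

IE_4 is the cost of taking one more electron from the +3 cation: P³⁺ still has 2 valence electrons; Cl³⁺ still has 4 valence electrons.
All are still removing valence electrons, so compare the +3 ions as you would atoms: IE_4 generally rises across a period (higher Z_eff) and falls down a group (larger shell), subject to the usual subshell exceptions.
Valence configurations: P³⁺ [Ne]3s², Cl³⁺ [Ne]3s²3p².
Tabulated IE_4 (kJ/mol): P 4964, Cl 5159.
Overall IE_4 order: P < Cl.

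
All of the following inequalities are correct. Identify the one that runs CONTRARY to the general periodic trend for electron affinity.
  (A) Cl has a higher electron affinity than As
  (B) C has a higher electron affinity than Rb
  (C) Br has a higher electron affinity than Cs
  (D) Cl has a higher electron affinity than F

The general trend: electron affinity increases across a period and decreases down a group.
(A) Cl (period 3, group 17) vs As (period 4, group 15): the stated order agrees with the simple trend.
(B) C (period 2, group 14) vs Rb (period 5, group 1): the stated order agrees with the simple trend.
(C) Br (period 4, group 17) vs Cs (period 6, group 1): the stated order agrees with the simple trend.
(D) Cl (period 3, group 17) vs F (period 2, group 17): the stated order contradicts the simple trend.
The exception is (D): F's small 2p subshell makes the incoming electron feel strong e⁻–e⁻ repulsion, so Cl actually releases more energy on gaining an electron.

(D)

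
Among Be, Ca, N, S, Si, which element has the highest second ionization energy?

N

After 1 electron has been removed, what remains? Be⁺ still has 1 valence electron; Ca⁺ still has 1 valence electron; N⁺ still has 4 valence electrons; S⁺ still has 5 valence electrons; Si⁺ still has 3 valence electrons.
All are still removing valence electrons, so compare the +1 ions as you would atoms: IE_2 generally rises across a period (higher Z_eff) and falls down a group (larger shell), subject to the usual subshell exceptions.
Valence configurations: Be⁺ [He]2s¹, Ca⁺ [Ar]4s¹, N⁺ [He]2s²2p², S⁺ [Ne]3s²3p³, Si⁺ [Ne]3s²3p¹.
Approximate IE_2 values (kJ/mol): Be 1757, Ca 1145, N 2856, S 2252, Si 1577.
Putting it together, IE_2: Ca < Si < Be < S < N.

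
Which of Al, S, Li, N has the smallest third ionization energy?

Al

IE_3 is the cost of taking one more electron from the +2 cation: Al²⁺ still has 1 valence electron; S²⁺ still has 4 valence electrons; Li²⁺ is already 1 electron into the core; N²⁺ still has 3 valence electrons.
Breaking into a closed-shell core is much more expensive than removing a leftover valence electron — Li has the largest IE_3 here.
Valence configurations: Al²⁺ [Ne]3s¹, S²⁺ [Ne]3s²3p², N²⁺ [He]2s²2p¹.
The numbers (kJ/mol): Al 2745, S 3357, Li 11815, N 4578.
Hence IE_3: Al < S < N < Li.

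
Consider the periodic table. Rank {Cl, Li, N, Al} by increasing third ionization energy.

Al < Cl < N < Li

After 2 electrons have been removed, what remains? Cl²⁺ still has 5 valence electrons; Li²⁺ is already 1 electron into the core; N²⁺ still has 3 valence electrons; Al²⁺ still has 1 valence electron.
Breaking into a closed-shell core is much more expensive than removing a leftover valence electron — Li has the largest IE_3 here.
Valence configurations: Cl²⁺ [Ne]3s²3p³, N²⁺ [He]2s²2p¹, Al²⁺ [Ne]3s¹.
The numbers (kJ/mol): Cl 3822, Li 11815, N 4578, Al 2745.
So the third ionization energies run Al < Cl < N < Li.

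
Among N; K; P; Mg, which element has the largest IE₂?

K

The second ionization energy removes an electron from the +1 ion. For each element: N⁺ still has 4 valence electrons; K⁺ is the bare [Ar] core; P⁺ still has 4 valence electrons; Mg⁺ still has 1 valence electron.
Pulling an electron out of a noble-gas core costs far more than removing a remaining valence electron, so K sits at the high end of IE_2.
Valence configurations: N⁺ [He]2s²2p², P⁺ [Ne]3s²3p², Mg⁺ [Ne]3s¹.
Tabulated IE_2 (kJ/mol): N 2856, K 3052, P 1907, Mg 1451.
So the second ionization energies run Mg < P < N < K.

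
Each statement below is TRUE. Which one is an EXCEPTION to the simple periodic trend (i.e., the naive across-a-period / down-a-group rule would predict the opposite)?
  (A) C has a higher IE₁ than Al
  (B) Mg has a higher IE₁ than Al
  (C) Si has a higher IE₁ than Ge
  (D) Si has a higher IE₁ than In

(B)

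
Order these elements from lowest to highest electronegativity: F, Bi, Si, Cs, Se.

F is in period 2, group 17; Si is in period 3, group 14; Se is in period 4, group 16; Cs is in period 6, group 1; Bi is in period 6, group 15.
Smaller atoms with higher effective nuclear charge are more electronegative.
These span different periods and groups, so the two trends combine.
Si > Cs: both effects reinforce here, so Si is clearly the higher of the two.
Bi > Si: period and group pull opposite ways; the across-period shift dominates (2.02 vs 1.90).
Se > Bi: both effects reinforce here, so Se is clearly the higher of the two.
F > Se: both effects reinforce here, so F is clearly the higher of the two.
Tabulated electronegativity (Pauling): F 3.98, Si 1.90, Se 2.55, Cs 0.79, Bi 2.02.
So from lowest to highest: Cs < Si < Bi < Se < F.

Cs < Si < Bi < Se < F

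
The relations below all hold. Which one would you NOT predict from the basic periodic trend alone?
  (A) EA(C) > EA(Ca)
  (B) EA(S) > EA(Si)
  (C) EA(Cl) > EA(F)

(C)

The general trend: electron affinity increases across a period and decreases down a group.
(A) C (period 2, group 14) vs Ca (period 4, group 2): the stated order agrees with the simple trend.
(B) S (period 3, group 16) vs Si (period 3, group 14): the stated order agrees with the simple trend.
(C) Cl (period 3, group 17) vs F (period 2, group 17): the stated order contradicts the simple trend.
The exception is (C): F's small 2p subshell makes the incoming electron feel strong e⁻–e⁻ repulsion, so Cl actually releases more energy on gaining an electron.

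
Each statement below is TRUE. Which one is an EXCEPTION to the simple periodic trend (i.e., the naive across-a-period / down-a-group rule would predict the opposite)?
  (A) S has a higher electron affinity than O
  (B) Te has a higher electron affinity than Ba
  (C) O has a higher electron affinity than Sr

The general trend: electron affinity increases across a period and decreases down a group.
(A) S (period 3, group 16) vs O (period 2, group 16): the stated order contradicts the simple trend.
(B) Te (period 5, group 16) vs Ba (period 6, group 2): the stated order agrees with the simple trend.
(C) O (period 2, group 16) vs Sr (period 5, group 2): the stated order agrees with the simple trend.
The exception is (A): the compact 2p subshell of O repels the added electron more than S's larger 3p does.

(A)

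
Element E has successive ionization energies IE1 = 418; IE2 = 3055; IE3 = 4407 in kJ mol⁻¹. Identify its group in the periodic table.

Look for the largest jump between consecutive ionization energies: IE2/IE1 ≈ 7.3, far larger than any earlier ratio.
That jump marks the point where a core electron is being removed. So the atom has 1 valence electron.
A main-group element with 1 valence electron is in group 1.

Group 1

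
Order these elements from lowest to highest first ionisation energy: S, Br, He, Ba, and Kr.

Ba < S < Br < Kr < He

IE₁ increases left→right with effective nuclear charge and decreases top→bottom as the valence shell moves farther out.
Neither a single period nor a single group — weigh both effects.
S > Ba: both effects reinforce here, so S is clearly the higher of the two.
Br > S: period and group pull opposite ways; the across-period shift dominates (1140 vs 1000 kJ/mol).
Kr > Br: Kr lies to the right of Br in period 4, so the across-period effect alone puts Kr higher.
He > Kr: they share group 18; the group trend gives He the larger value.
Approximate values (kJ/mol): He 2372, S 1000, Br 1140, Kr 1351, Ba 503.
So from lowest to highest: Ba < S < Br < Kr < He.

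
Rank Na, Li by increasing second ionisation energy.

Na, Li

IE_2 is the cost of taking one more electron from the +1 cation: Na⁺ is the bare [Ne] core; Li⁺ is the bare [He] core.
All of these are removing an electron from a noble-gas core or deeper; the smaller core (lower principal quantum number) is held far more tightly, and within a period the higher nuclear charge binds the same core more tightly.
Tabulated IE_2 (kJ/mol): Na 4562, Li 7298.
Hence IE_2: Na < Li.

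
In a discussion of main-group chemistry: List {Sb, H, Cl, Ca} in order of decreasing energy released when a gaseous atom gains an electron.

H is in period 1, group 1; Cl is in period 3, group 17; Ca is in period 4, group 2; Sb is in period 5, group 15.
EA tends to increase across a period and decrease down a group, though the pattern is less regular than for IE or radius.
Here both period and group differ, so the two effects have to be weighed against each other.
H > Ca: period and group pull opposite ways; the down-group shift dominates (73 vs 2 kJ/mol).
Sb > H: the two effects oppose for this pair; the across-period effect wins (103 vs 73 kJ/mol).
Cl > Sb: relative to Sb, both the across-period and down-group shifts push Cl's electron affinity up.
For reference (kJ/mol): H 73, Cl 349, Ca 2, Sb 103.
So from highest to lowest: Cl > Sb > H > Ca.

Cl > Sb > H > Ca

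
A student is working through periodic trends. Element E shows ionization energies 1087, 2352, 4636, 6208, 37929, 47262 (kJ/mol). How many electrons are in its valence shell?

4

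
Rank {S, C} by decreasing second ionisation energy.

Consider each +1 ion: S⁺ still has 5 valence electrons; C⁺ still has 3 valence electrons.
All are still removing valence electrons, so compare the +1 ions as you would atoms: IE_2 generally rises across a period (higher Z_eff) and falls down a group (larger shell), subject to the usual subshell exceptions.
Valence configurations: S⁺ [Ne]3s²3p³, C⁺ [He]2s²2p¹.
Approximate IE_2 values (kJ/mol): S 2252, C 2353.
So the second ionization energies run S < C.

C, S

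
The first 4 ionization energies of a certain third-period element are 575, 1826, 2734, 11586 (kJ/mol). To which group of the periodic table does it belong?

Group 13

Look for the largest jump between consecutive ionization energies: IE4/IE3 ≈ 4.2, far larger than any earlier ratio.
That jump marks the point where a core electron is being removed. So the atom has 3 valence electrons.
A main-group element with 3 valence electrons is in group 13.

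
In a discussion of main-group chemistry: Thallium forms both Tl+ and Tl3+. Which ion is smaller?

Both ions have Z = 81 protons, but Tl3+ has lost more electrons, so its remaining electrons feel a larger effective nuclear charge per electron and are pulled in more tightly.
Higher positive charge → smaller ion, so Tl+ > Tl3+.

Tl3+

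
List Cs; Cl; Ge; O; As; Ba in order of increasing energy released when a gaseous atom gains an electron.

O is in period 2, group 16; Cl is in period 3, group 17; Ge is in period 4, group 14; As is in period 4, group 15; Cs is in period 6, group 1; Ba is in period 6, group 2.
Atoms with high Z_eff and room in the valence shell (especially the halogens) have the most exothermic electron affinities.
These span different periods and groups, so the two trends combine.
Cs > Ba: this pair runs against the simple trend — see the exception note.
As > Cs: relative to Cs, both the across-period and down-group shifts push As's electron affinity up.
Ge > As: this pair runs against the simple trend — see the exception note.
O > Ge: relative to Ge, both the across-period and down-group shifts push O's electron affinity up.
Cl > O: the two effects oppose for this pair; the across-period effect wins (349 vs 141 kJ/mol).
Note the exception: Cs has a higher electron affinity than Ba, contrary to the simple trend — adding an electron to Ba (ns²) has to open a new, higher-energy np subshell, which is unfavourable.
Note the exception: Ge has a higher electron affinity than As, contrary to the simple trend — adding an electron to As's half-filled 4p³ is unfavourable, so Ge (4p²) has the more exothermic EA.
For reference (kJ/mol): O 141, Cl 349, Ge 119, As 78, Cs 46, Ba 14.
So from lowest to highest: Ba < Cs < As < Ge < O < Cl.

Ba, Cs, As, Ge, O, Cl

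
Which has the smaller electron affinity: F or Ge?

Atoms with high Z_eff and room in the valence shell (especially the halogens) have the most exothermic electron affinities.
Here both period and group differ, so the two effects have to be weighed against each other.
F > Ge: both effects reinforce here, so F is clearly the higher of the two.
Approximate values (kJ/mol): F 328, Ge 119.
So Ge has the smaller electron affinity (Ge < F).

Ge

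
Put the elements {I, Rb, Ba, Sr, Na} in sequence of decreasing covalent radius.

Na is in period 3, group 1; Rb is in period 5, group 1; Sr is in period 5, group 2; I is in period 5, group 17; Ba is in period 6, group 2.
Across a period the added protons contract the valence shell; down a group each new principal shell makes the atom larger.
Here both period and group differ, so the two effects have to be weighed against each other.
Na > I: the two effects oppose for this pair; the across-period effect wins (155 vs 133 pm).
Sr > Na: the two effects oppose for this pair; the down-group effect wins (185 vs 155 pm).
Ba > Sr: Ba sits below Sr in group 2, so the down-group effect alone puts Ba larger.
Rb > Ba: period and group pull opposite ways; the across-period shift dominates (210 vs 196 pm).
Tabulated atomic radius (pm): Na 155, Rb 210, Sr 185, I 133, Ba 196.
So from largest to smallest: Rb > Ba > Sr > Na > I.

Rb > Ba > Sr > Na > I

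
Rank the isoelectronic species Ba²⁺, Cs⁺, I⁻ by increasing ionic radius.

All of these have 54 electrons, so size is governed by nuclear charge alone: the more protons, the stronger the pull on the same electron cloud, and the smaller the ion.
Nuclear charges: Ba²⁺ (Z=56), Cs⁺ (Z=55), I⁻ (Z=53).
Smallest to largest: Ba²⁺ < Cs⁺ < I⁻.

Ba²⁺ < Cs⁺ < I⁻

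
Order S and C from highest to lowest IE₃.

C > S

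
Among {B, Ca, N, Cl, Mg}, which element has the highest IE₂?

N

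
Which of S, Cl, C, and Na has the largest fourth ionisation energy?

After 3 electrons have been removed, what remains? S³⁺ still has 3 valence electrons; Cl³⁺ still has 4 valence electrons; C³⁺ still has 1 valence electron; Na³⁺ is already 2 electrons into the core.
Core electrons are held far more tightly than valence electrons, so Na tops the IE_4 order.
Valence configurations: S³⁺ [Ne]3s²3p¹, Cl³⁺ [Ne]3s²3p², C³⁺ [He]2s¹.
Tabulated IE_4 (kJ/mol): S 4556, Cl 5159, C 6223, Na 9543.
Overall IE_4 order: S < Cl < C < Na.

Na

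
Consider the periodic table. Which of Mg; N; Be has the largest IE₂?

N

Consider each +1 ion: Mg⁺ still has 1 valence electron; N⁺ still has 4 valence electrons; Be⁺ still has 1 valence electron.
All are still removing valence electrons, so compare the +1 ions as you would atoms: IE_2 generally rises across a period (higher Z_eff) and falls down a group (larger shell), subject to the usual subshell exceptions.
Valence configurations: Mg⁺ [Ne]3s¹, N⁺ [He]2s²2p², Be⁺ [He]2s¹.
Approximate IE_2 values (kJ/mol): Mg 1451, N 2856, Be 1757.
So the second ionization energies run Mg < Be < N.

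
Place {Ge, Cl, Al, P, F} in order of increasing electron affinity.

Electron affinity generally becomes more exothermic across a period toward the halogens and less exothermic down a group.
Here both period and group differ, so the two effects have to be weighed against each other.
P > Al: both are in period 3; the period trend gives P the larger value.
Ge > P: this pair runs against the simple trend — see the exception note.
F > Ge: relative to Ge, both the across-period and down-group shifts push F's electron affinity up.
Cl > F: this pair runs against the simple trend — see the exception note.
Note the exception: Ge has a higher electron affinity than P, contrary to the simple trend — adding an electron to P's half-filled np³ subshell costs electron-pairing energy.
Note the exception: Cl has a higher electron affinity than F, contrary to the simple trend — F's small 2p subshell makes the incoming electron feel strong e⁻–e⁻ repulsion, so Cl actually releases more energy on gaining an electron.
For reference (kJ/mol): F 328, Al 42, P 72, Cl 349, Ge 119.
So from lowest to highest: Al < P < Ge < F < Cl.

Al, P, Ge, F, Cl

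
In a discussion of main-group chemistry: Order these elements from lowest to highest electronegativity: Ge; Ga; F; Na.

Na, Ga, Ge, F

F is in period 2, group 17; Na is in period 3, group 1; Ga is in period 4, group 13; Ge is in period 4, group 14.
Atoms toward the upper right of the periodic table pull bonding electrons most strongly.
Neither a single period nor a single group — weigh both effects.
Ga > Na: the two effects oppose for this pair; the across-period effect wins (1.81 vs 0.93).
Ge > Ga: Ge lies to the right of Ga in period 4, so the across-period effect alone puts Ge higher.
F > Ge: both effects reinforce here, so F is clearly the higher of the two.
Approximate values (Pauling): F 3.98, Na 0.93, Ga 1.81, Ge 2.01.
So from lowest to highest: Na < Ga < Ge < F.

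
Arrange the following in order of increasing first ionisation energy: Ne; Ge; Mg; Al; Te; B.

Al, Mg, Ge, B, Te, Ne

Removing the outermost electron gets harder across a period and easier down a group.
Neither a single period nor a single group — weigh both effects.
Mg > Al: this pair runs against the simple trend — see the exception note.
Ge > Mg: the two effects oppose for this pair; the across-period effect wins (762 vs 738 kJ/mol).
B > Ge: the two effects oppose for this pair; the down-group effect wins (801 vs 762 kJ/mol).
Te > B: the two effects oppose for this pair; the across-period effect wins (869 vs 801 kJ/mol).
Ne > Te: both effects reinforce here, so Ne is clearly the higher of the two.
Note the exception: Mg has a higher first ionization energy than Al, contrary to the simple trend — Al's single 3p electron is easier to remove than one from Mg's filled 3s².
Approximate values (kJ/mol): B 801, Ne 2081, Mg 738, Al 578, Ge 762, Te 869.
So from lowest to highest: Al < Mg < Ge < B < Te < Ne.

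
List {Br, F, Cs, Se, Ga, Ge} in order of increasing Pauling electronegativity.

F is in period 2, group 17; Ga is in period 4, group 13; Ge is in period 4, group 14; Se is in period 4, group 16; Br is in period 4, group 17; Cs is in period 6, group 1.
Electronegativity increases across a period and decreases down a group, tracking effective nuclear charge and atomic size.
These span different periods and groups, so the two trends combine.
Ga > Cs: relative to Cs, both the across-period and down-group shifts push Ga's electronegativity up.
Ge > Ga: both are in period 4; the period trend gives Ge the larger value.
Se > Ge: Se lies to the right of Ge in period 4, so the across-period effect alone puts Se higher.
Br > Se: Br lies to the right of Se in period 4, so the across-period effect alone puts Br higher.
F > Br: F sits above Br in group 17, so the down-group effect alone puts F higher.
Tabulated electronegativity (Pauling): F 3.98, Ga 1.81, Ge 2.01, Se 2.55, Br 2.96, Cs 0.79.
So from lowest to highest: Cs < Ga < Ge < Se < Br < F.

Cs < Ga < Ge < Se < Br < F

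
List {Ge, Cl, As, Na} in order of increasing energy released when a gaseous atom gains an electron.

Na < As < Ge < Cl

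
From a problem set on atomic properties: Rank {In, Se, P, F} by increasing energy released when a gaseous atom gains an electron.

In, P, Se, F

F is in period 2, group 17; P is in period 3, group 15; Se is in period 4, group 16; In is in period 5, group 13.
Adding an electron releases more energy for atoms nearer the top right (short of the noble gases).
Neither a single period nor a single group — weigh both effects.
P > In: both effects reinforce here, so P is clearly the higher of the two.
Se > P: the two effects oppose for this pair; the across-period effect wins (195 vs 72 kJ/mol).
F > Se: relative to Se, both the across-period and down-group shifts push F's electron affinity up.
For reference (kJ/mol): F 328, P 72, Se 195, In 29.
So from lowest to highest: In < P < Se < F.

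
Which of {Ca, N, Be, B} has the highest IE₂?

N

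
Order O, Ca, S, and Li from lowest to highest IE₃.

S < Ca < O < Li

Consider each +2 ion: O²⁺ still has 4 valence electrons; Ca²⁺ is the bare [Ar] core; S²⁺ still has 4 valence electrons; Li²⁺ is already 1 electron into the core.
Usually core removal costs more than valence removal, but here the competition is close: a tightly held n=2 valence electron can cost more to remove than an n=3 core electron, so the actual values have to decide it.
Valence configurations: O²⁺ [He]2s²2p², S²⁺ [Ne]3s²3p².
Tabulated IE_3 (kJ/mol): O 5300, Ca 4912, S 3357, Li 11815.
Putting it together, IE_3: S < Ca < O < Li.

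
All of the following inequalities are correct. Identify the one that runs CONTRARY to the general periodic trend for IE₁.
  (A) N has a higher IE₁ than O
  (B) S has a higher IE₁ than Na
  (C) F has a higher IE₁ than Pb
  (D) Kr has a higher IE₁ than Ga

The general trend: IE₁ increases across a period and decreases down a group.
(A) N (period 2, group 15) vs O (period 2, group 16): the stated order contradicts the simple trend.
(B) S (period 3, group 16) vs Na (period 3, group 1): the stated order agrees with the simple trend.
(C) F (period 2, group 17) vs Pb (period 6, group 14): the stated order agrees with the simple trend.
(D) Kr (period 4, group 18) vs Ga (period 4, group 13): the stated order agrees with the simple trend.
The exception is (A): pairing an electron in O's 2p⁴ costs repulsion energy, so O ionizes more easily than half-filled N (2p³).

(A)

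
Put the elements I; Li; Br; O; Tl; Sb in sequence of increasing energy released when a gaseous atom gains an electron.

Li is in period 2, group 1; O is in period 2, group 16; Br is in period 4, group 17; Sb is in period 5, group 15; I is in period 5, group 17; Tl is in period 6, group 13.
Adding an electron releases more energy for atoms nearer the top right (short of the noble gases).
Neither a single period nor a single group — weigh both effects.
Li > Tl: period and group pull opposite ways; the down-group shift dominates (60 vs 19 kJ/mol).
Sb > Li: the two effects oppose for this pair; the across-period effect wins (103 vs 60 kJ/mol).
O > Sb: relative to Sb, both the across-period and down-group shifts push O's electron affinity up.
I > O: period and group pull opposite ways; the across-period shift dominates (295 vs 141 kJ/mol).
Br > I: Br sits above I in group 17, so the down-group effect alone puts Br higher.
Tabulated electron affinity (kJ/mol): Li 60, O 141, Br 325, Sb 103, I 295, Tl 19.
So from lowest to highest: Tl < Li < Sb < O < I < Br.

Tl, Li, Sb, O, I, Br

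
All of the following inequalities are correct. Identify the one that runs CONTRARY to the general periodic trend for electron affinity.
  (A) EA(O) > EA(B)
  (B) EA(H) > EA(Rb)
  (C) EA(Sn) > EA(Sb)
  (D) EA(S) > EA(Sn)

The general trend: electron affinity increases across a period and decreases down a group.
(A) O (period 2, group 16) vs B (period 2, group 13): the stated order agrees with the simple trend.
(B) H (period 1, group 1) vs Rb (period 5, group 1): the stated order agrees with the simple trend.
(C) Sn (period 5, group 14) vs Sb (period 5, group 15): the stated order contradicts the simple trend.
(D) S (period 3, group 16) vs Sn (period 5, group 14): the stated order agrees with the simple trend.
The exception is (C): adding an electron to Sb's half-filled 5p³ is unfavourable, so Sn has the more exothermic EA.

(C)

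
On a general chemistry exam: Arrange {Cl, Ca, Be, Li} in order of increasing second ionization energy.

Consider each +1 ion: Cl⁺ still has 6 valence electrons; Ca⁺ still has 1 valence electron; Be⁺ still has 1 valence electron; Li⁺ is the bare [He] core.
Pulling an electron out of a noble-gas core costs far more than removing a remaining valence electron, so Li sits at the high end of IE_2.
Valence configurations: Cl⁺ [Ne]3s²3p⁴, Ca⁺ [Ar]4s¹, Be⁺ [He]2s¹.
The numbers (kJ/mol): Cl 2298, Ca 1145, Be 1757, Li 7298.
So the second ionization energies run Ca < Be < Cl < Li.

Ca < Be < Cl < Li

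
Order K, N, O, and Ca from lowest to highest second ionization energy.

Ca < N < K < O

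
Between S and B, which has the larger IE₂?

B

After 1 electron has been removed, what remains? S⁺ still has 5 valence electrons; B⁺ still has 2 valence electrons.
All are still removing valence electrons, so compare the +1 ions as you would atoms: IE_2 generally rises across a period (higher Z_eff) and falls down a group (larger shell), subject to the usual subshell exceptions.
Valence configurations: S⁺ [Ne]3s²3p³, B⁺ [He]2s².
The numbers (kJ/mol): S 2252, B 2427.
So the second ionization energies run S < B.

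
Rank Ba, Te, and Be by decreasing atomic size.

Ba > Te > Be

Be is in period 2, group 2; Te is in period 5, group 16; Ba is in period 6, group 2.
Across a period the added protons contract the valence shell; down a group each new principal shell makes the atom larger.
Here both period and group differ, so the two effects have to be weighed against each other.
Te > Be: the two effects oppose for this pair; the down-group effect wins (136 vs 102 pm).
Ba > Te: relative to Te, both the across-period and down-group shifts push Ba's atomic radius up.
Approximate values (pm): Be 102, Te 136, Ba 196.
So from largest to smallest: Ba > Te > Be.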